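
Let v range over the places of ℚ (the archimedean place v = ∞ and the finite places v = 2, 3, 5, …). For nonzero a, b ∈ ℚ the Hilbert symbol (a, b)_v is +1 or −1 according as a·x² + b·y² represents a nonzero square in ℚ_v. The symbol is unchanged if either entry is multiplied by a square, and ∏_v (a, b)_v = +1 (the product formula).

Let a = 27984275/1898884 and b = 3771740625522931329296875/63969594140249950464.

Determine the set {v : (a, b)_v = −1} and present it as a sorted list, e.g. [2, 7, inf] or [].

(a, b) ≡ (11, 187) mod (ℚ^×)²; places V = {2, 3, 5, 7, 11, 13, 17, 29, 53, ∞}.
(a,b)_5: α=2, u≡4; β=8, v≡2 (mod 5); (4|5)=+1, (2|5)=-1; sign (−1)^0·+1^8·-1^2 = +1.
(a,b)_∞: sgn(11)=+, sgn(187)=+, so +1.
(a,b)_11: α=3, u≡9; β=7, v≡10 (mod 11); (9|11)=+1, (10|11)=-1; sign (−1)^1·+1^7·-1^3 = +1.
(a,b)_2: α=-2, β=-8; u≡3, v≡3 (mod 8); ε(u)ε(v)=1·1, αω(v)=-2·1, βω(u)=-8·1; sum ≡ 1  ⇒  -1.
(a,b)_53: α=-2, u≡40; β=-4, v≡49 (mod 53); (40|53)=+1, (49|53)=+1; sign (−1)^0·+1^-4·+1^-2 = +1.
(a,b)_17: α=0, u≡14; β=1, v≡5 (mod 17); (14|17)=-1, (5|17)=-1; sign (−1)^0·-1^1·-1^0 = -1.
(a,b)_3: α=0, u≡2; β=-8, v≡1 (mod 3); (2|3)=-1, (1|3)=+1; sign (−1)^0·-1^-8·+1^0 = +1.
(a,b)_29: α=2, u≡19; β=6, v≡7 (mod 29); (19|29)=-1, (7|29)=+1; sign (−1)^0·-1^6·+1^2 = +1.
(a,b)_7: α=0, u≡4; β=2, v≡5 (mod 7); (4|7)=+1, (5|7)=-1; sign (−1)^0·+1^2·-1^0 = +1.
(a,b)_13: α=-2, u≡5; β=-6, v≡5 (mod 13); (5|13)=-1, (5|13)=-1; sign (−1)^0·-1^-6·-1^-2 = +1.
|Ram(11, 187)| = 2, even; anisotropic at {2, 17}.

[2, 17]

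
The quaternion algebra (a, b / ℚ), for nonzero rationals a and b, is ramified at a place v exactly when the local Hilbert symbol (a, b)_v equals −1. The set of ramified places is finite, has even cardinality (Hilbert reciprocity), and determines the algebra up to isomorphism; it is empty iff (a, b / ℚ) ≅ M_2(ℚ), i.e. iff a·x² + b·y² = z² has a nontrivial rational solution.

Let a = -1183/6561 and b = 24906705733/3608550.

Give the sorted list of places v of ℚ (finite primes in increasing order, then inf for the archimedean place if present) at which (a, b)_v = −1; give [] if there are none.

[7, 13]

Mod squares: a ≡ -7, b ≡ 286. Check v ∈ {∞, 2, 3, 5, 7, 11, 13, 37}.
v=7: a=7^1·(≡3), b=7^2·(≡3) mod 7; (3|7)=-1, (3|7)=-1; (−1)^{1·2·3}·(-1)^2·(-1)^1 = -1.
v=13: a=13^2·(≡5), b=13^5·(≡4) mod 13; (5|13)=-1, (4|13)=+1; (−1)^{2·5·6}·(-1)^5·(+1)^2 = -1.
v=∞: -7 < 0 and 286 > 0  ⇒  (a,b)_∞ = +1.
v=2: v_2(a)=0, v_2(b)=-1; units ≡ 1, 7 (mod 8); ε·ε+αω+βω = 0·1+0·0+-1·0 ≡ 0  ⇒  (a,b)_2 = +1.
v=3: a=3^-8·(≡2), b=3^-8·(≡1) mod 3; (2|3)=-1, (1|3)=+1; (−1)^{-8·-8·1}·(-1)^-8·(+1)^-8 = +1.
v=37: a=37^0·(≡34), b=37^2·(≡30) mod 37; (34|37)=+1, (30|37)=+1; (−1)^{0·2·18}·(+1)^2·(+1)^0 = +1.
v=11: a=11^0·(≡1), b=11^-1·(≡1) mod 11; (1|11)=+1, (1|11)=+1; (−1)^{0·-1·5}·(+1)^-1·(+1)^0 = +1.
v=5: a=5^0·(≡2), b=5^-2·(≡4) mod 5; (2|5)=-1, (4|5)=+1; (−1)^{0·-2·2}·(-1)^-2·(+1)^0 = +1.
(-7, 286 / ℚ) ramifies at {7, 13}: a division algebra.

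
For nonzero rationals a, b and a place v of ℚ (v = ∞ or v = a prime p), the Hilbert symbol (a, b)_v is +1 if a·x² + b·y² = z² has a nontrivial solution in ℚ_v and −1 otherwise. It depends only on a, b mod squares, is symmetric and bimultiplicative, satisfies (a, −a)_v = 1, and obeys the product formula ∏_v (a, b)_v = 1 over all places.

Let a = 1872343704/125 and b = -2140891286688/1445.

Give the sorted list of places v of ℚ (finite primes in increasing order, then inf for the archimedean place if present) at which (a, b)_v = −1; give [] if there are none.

[2, 5, 7, 23, 29, 31]

Mod squares: a ≡ 47763870, b ≡ -3410. Check v ∈ {∞, 2, 3, 5, 7, 11, 17, 23, 29, 31}.
v=31: a=31^1·(≡16), b=31^1·(≡10) mod 31; (16|31)=+1, (10|31)=+1; (−1)^{1·1·15}·(+1)^1·(+1)^1 = -1.
v=3: a=3^1·(≡2), b=3^2·(≡1) mod 3; (2|3)=-1, (1|3)=+1; (−1)^{1·2·1}·(-1)^2·(+1)^1 = +1.
v=17: a=17^0·(≡14), b=17^-2·(≡14) mod 17; (14|17)=-1, (14|17)=-1; (−1)^{0·-2·8}·(-1)^-2·(-1)^0 = +1.
v=2: v_2(a)=3, v_2(b)=5; units ≡ 7, 7 (mod 8); ε·ε+αω+βω = 1·1+3·0+5·0 ≡ 1  ⇒  (a,b)_2 = -1.
v=23: a=23^1·(≡14), b=23^2·(≡15) mod 23; (14|23)=-1, (15|23)=-1; (−1)^{1·2·11}·(-1)^2·(-1)^1 = -1.
v=∞: 47763870 > 0 and -3410 < 0  ⇒  (a,b)_∞ = +1.
v=5: a=5^-3·(≡4), b=5^-1·(≡3) mod 5; (4|5)=+1, (3|5)=-1; (−1)^{-3·-1·2}·(+1)^-1·(-1)^-3 = -1.
v=29: a=29^1·(≡20), b=29^2·(≡15) mod 29; (20|29)=+1, (15|29)=-1; (−1)^{1·2·14}·(+1)^2·(-1)^1 = -1.
v=7: a=7^3·(≡5), b=7^2·(≡5) mod 7; (5|7)=-1, (5|7)=-1; (−1)^{3·2·3}·(-1)^2·(-1)^3 = -1.
v=11: a=11^1·(≡8), b=11^1·(≡3) mod 11; (8|11)=-1, (3|11)=+1; (−1)^{1·1·5}·(-1)^1·(+1)^1 = +1.
Ram(47763870, -3410) = {2, 5, 7, 23, 29, 31}; no ℚ_2-point on the conic.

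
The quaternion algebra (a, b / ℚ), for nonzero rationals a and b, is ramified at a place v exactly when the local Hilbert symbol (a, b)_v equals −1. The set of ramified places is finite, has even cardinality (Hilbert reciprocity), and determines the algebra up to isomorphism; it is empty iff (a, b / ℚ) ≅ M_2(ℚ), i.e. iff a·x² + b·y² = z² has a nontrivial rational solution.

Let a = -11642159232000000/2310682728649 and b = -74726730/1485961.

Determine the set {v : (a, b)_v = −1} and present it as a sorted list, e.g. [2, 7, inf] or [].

[5, inf]

Mod squares: a ≡ -2, b ≡ -170. Check v ∈ {∞, 2, 3, 5, 11, 13, 17, 23, 29, 43, 53}.
v=17: a=17^4·(≡13), b=17^3·(≡7) mod 17; (13|17)=+1, (7|17)=-1; (−1)^{4·3·8}·(+1)^3·(-1)^4 = +1.
v=3: a=3^2·(≡1), b=3^2·(≡1) mod 3; (1|3)=+1, (1|3)=+1; (−1)^{2·2·1}·(+1)^2·(+1)^2 = +1.
v=29: a=29^-2·(≡11), b=29^0·(≡6) mod 29; (11|29)=-1, (6|29)=+1; (−1)^{-2·0·14}·(-1)^0·(+1)^-2 = +1.
v=53: a=53^-2·(≡19), b=53^-2·(≡16) mod 53; (19|53)=-1, (16|53)=+1; (−1)^{-2·-2·26}·(-1)^-2·(+1)^-2 = +1.
v=43: a=43^-2·(≡36), b=43^0·(≡39) mod 43; (36|43)=+1, (39|43)=-1; (−1)^{-2·0·21}·(+1)^0·(-1)^-2 = +1.
v=13: a=13^0·(≡7), b=13^2·(≡10) mod 13; (7|13)=-1, (10|13)=+1; (−1)^{0·2·6}·(-1)^2·(+1)^0 = +1.
v=2: v_2(a)=13, v_2(b)=1; units ≡ 7, 3 (mod 8); ε·ε+αω+βω = 1·1+13·1+1·0 ≡ 0  ⇒  (a,b)_2 = +1.
v=11: a=11^2·(≡3), b=11^0·(≡8) mod 11; (3|11)=+1, (8|11)=-1; (−1)^{2·0·5}·(+1)^0·(-1)^2 = +1.
v=∞: -2 < 0 and -170 < 0  ⇒  (a,b)_∞ = -1.
v=23: a=23^-2·(≡19), b=23^-2·(≡21) mod 23; (19|23)=-1, (21|23)=-1; (−1)^{-2·-2·11}·(-1)^-2·(-1)^-2 = +1.
v=5: a=5^6·(≡3), b=5^1·(≡4) mod 5; (3|5)=-1, (4|5)=+1; (−1)^{6·1·2}·(-1)^1·(+1)^6 = -1.
|Ram(-2, -170)| = 2, even; anisotropic at {5, ∞}.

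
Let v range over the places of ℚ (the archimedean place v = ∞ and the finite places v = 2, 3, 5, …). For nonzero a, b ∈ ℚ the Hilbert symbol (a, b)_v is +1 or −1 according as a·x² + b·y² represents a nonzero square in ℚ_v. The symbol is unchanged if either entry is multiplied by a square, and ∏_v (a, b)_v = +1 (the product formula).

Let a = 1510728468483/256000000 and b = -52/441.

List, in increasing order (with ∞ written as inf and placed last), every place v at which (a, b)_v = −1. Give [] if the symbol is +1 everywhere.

Mod squares: a ≡ 3, b ≡ -13. Check v ∈ {∞, 2, 3, 5, 7, 13, 17, 19}.
v=2: v_2(a)=-14, v_2(b)=2; units ≡ 3, 3 (mod 8); ε·ε+αω+βω = 1·1+-14·1+2·1 ≡ 1  ⇒  (a,b)_2 = -1.
v=3: a=3^1·(≡1), b=3^-2·(≡2) mod 3; (1|3)=+1, (2|3)=-1; (−1)^{1·-2·1}·(+1)^-2·(-1)^1 = -1.
v=5: a=5^-6·(≡2), b=5^0·(≡3) mod 5; (2|5)=-1, (3|5)=-1; (−1)^{-6·0·2}·(-1)^0·(-1)^-6 = +1.
v=19: a=19^2·(≡14), b=19^0·(≡6) mod 19; (14|19)=-1, (6|19)=+1; (−1)^{2·0·9}·(-1)^0·(+1)^2 = +1.
v=7: a=7^0·(≡6), b=7^-2·(≡2) mod 7; (6|7)=-1, (2|7)=+1; (−1)^{0·-2·3}·(-1)^-2·(+1)^0 = +1.
v=∞: 3 > 0 and -13 < 0  ⇒  (a,b)_∞ = +1.
v=17: a=17^2·(≡10), b=17^0·(≡1) mod 17; (10|17)=-1, (1|17)=+1; (−1)^{2·0·8}·(-1)^0·(+1)^2 = +1.
v=13: a=13^6·(≡10), b=13^1·(≡4) mod 13; (10|13)=+1, (4|13)=+1; (−1)^{6·1·6}·(+1)^1·(+1)^6 = +1.
Ram(3, -13) = {2, 3}; no ℚ_2-point on the conic.

[2, 3]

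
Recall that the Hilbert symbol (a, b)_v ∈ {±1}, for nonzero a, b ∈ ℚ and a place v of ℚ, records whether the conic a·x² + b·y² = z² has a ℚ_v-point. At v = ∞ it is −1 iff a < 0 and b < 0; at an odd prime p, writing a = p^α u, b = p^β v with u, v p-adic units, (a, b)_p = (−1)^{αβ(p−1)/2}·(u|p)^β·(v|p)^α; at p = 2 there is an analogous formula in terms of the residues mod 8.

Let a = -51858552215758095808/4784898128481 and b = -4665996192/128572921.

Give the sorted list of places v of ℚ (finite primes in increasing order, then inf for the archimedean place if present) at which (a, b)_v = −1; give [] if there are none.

[3, 7, 13, inf]

Mod squares: a ≡ -7, b ≡ -858. Check v ∈ {∞, 2, 3, 7, 11, 13, 17, 23, 29, 53}.
v=29: a=29^-4·(≡4), b=29^-2·(≡10) mod 29; (4|29)=+1, (10|29)=-1; (−1)^{-4·-2·14}·(+1)^-2·(-1)^-4 = +1.
v=3: a=3^-4·(≡2), b=3^1·(≡2) mod 3; (2|3)=-1, (2|3)=-1; (−1)^{-4·1·1}·(-1)^1·(-1)^-4 = -1.
v=7: a=7^3·(≡5), b=7^0·(≡3) mod 7; (5|7)=-1, (3|7)=-1; (−1)^{3·0·3}·(-1)^0·(-1)^3 = -1.
v=53: a=53^4·(≡43), b=53^2·(≡16) mod 53; (43|53)=+1, (16|53)=+1; (−1)^{4·2·26}·(+1)^2·(+1)^4 = +1.
v=2: v_2(a)=6, v_2(b)=5; units ≡ 1, 3 (mod 8); ε·ε+αω+βω = 0·1+6·1+5·0 ≡ 0  ⇒  (a,b)_2 = +1.
v=23: a=23^0·(≡16), b=23^-2·(≡1) mod 23; (16|23)=+1, (1|23)=+1; (−1)^{0·-2·11}·(+1)^-2·(+1)^0 = +1.
v=13: a=13^2·(≡7), b=13^1·(≡3) mod 13; (7|13)=-1, (3|13)=+1; (−1)^{2·1·6}·(-1)^1·(+1)^2 = -1.
v=∞: -7 < 0 and -858 < 0  ⇒  (a,b)_∞ = -1.
v=11: a=11^6·(≡4), b=11^3·(≡6) mod 11; (4|11)=+1, (6|11)=-1; (−1)^{6·3·5}·(+1)^3·(-1)^6 = +1.
v=17: a=17^-4·(≡6), b=17^-2·(≡4) mod 17; (6|17)=-1, (4|17)=+1; (−1)^{-4·-2·8}·(-1)^-2·(+1)^-4 = +1.
|Ram(-7, -858)| = 4, even; anisotropic at {3, 7, 13, ∞}.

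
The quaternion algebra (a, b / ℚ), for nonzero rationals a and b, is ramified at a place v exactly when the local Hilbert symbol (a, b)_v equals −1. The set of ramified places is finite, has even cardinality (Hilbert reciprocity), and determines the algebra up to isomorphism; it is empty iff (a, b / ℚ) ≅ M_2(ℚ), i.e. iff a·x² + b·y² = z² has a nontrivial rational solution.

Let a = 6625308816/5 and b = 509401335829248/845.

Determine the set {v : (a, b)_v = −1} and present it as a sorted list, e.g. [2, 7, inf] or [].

Mod squares: a ≡ 5, b ≡ 1615. Check v ∈ {∞, 2, 3, 5, 7, 13, 17, 19}.
v=7: a=7^2·(≡3), b=7^0·(≡6) mod 7; (3|7)=-1, (6|7)=-1; (−1)^{2·0·3}·(-1)^0·(-1)^2 = +1.
v=17: a=17^2·(≡14), b=17^3·(≡11) mod 17; (14|17)=-1, (11|17)=-1; (−1)^{2·3·8}·(-1)^3·(-1)^2 = -1.
v=3: a=3^4·(≡2), b=3^10·(≡1) mod 3; (2|3)=-1, (1|3)=+1; (−1)^{4·10·1}·(-1)^10·(+1)^4 = +1.
v=2: v_2(a)=4, v_2(b)=8; units ≡ 5, 7 (mod 8); ε·ε+αω+βω = 0·1+4·0+8·1 ≡ 0  ⇒  (a,b)_2 = +1.
v=5: a=5^-1·(≡1), b=5^-1·(≡2) mod 5; (1|5)=+1, (2|5)=-1; (−1)^{-1·-1·2}·(+1)^-1·(-1)^-1 = -1.
v=∞: 5 > 0 and 1615 > 0  ⇒  (a,b)_∞ = +1.
v=13: a=13^0·(≡7), b=13^-2·(≡1) mod 13; (7|13)=-1, (1|13)=+1; (−1)^{0·-2·6}·(-1)^-2·(+1)^0 = +1.
v=19: a=19^2·(≡1), b=19^3·(≡5) mod 19; (1|19)=+1, (5|19)=+1; (−1)^{2·3·9}·(+1)^3·(+1)^2 = +1.
(5, 1615 / ℚ) ramifies at {5, 17}: a division algebra.

[5, 17]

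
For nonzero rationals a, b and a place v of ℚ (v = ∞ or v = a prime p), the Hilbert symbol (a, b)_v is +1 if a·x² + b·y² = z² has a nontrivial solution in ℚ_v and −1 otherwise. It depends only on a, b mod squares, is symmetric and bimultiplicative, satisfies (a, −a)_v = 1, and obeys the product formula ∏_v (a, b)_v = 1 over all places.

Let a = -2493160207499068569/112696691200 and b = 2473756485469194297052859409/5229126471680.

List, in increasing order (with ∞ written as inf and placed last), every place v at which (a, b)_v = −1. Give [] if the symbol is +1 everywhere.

[2, 5, 7, 37]

Mod squares: a ≡ -165242, b ≡ 5. Check v ∈ {∞, 2, 3, 5, 7, 11, 17, 19, 29, 31, 37}.
v=11: a=11^3·(≡1), b=11^4·(≡4) mod 11; (1|11)=+1, (4|11)=+1; (−1)^{3·4·5}·(+1)^4·(+1)^3 = +1.
v=29: a=29^-3·(≡17), b=29^-4·(≡5) mod 29; (17|29)=-1, (5|29)=+1; (−1)^{-3·-4·14}·(-1)^-4·(+1)^-3 = +1.
v=5: a=5^-2·(≡2), b=5^-1·(≡4) mod 5; (2|5)=-1, (4|5)=+1; (−1)^{-2·-1·2}·(-1)^-1·(+1)^-2 = -1.
v=∞: -165242 < 0 and 5 > 0  ⇒  (a,b)_∞ = +1.
v=31: a=31^2·(≡4), b=31^2·(≡28) mod 31; (4|31)=+1, (28|31)=+1; (−1)^{2·2·15}·(+1)^2·(+1)^2 = +1.
v=17: a=17^2·(≡9), b=17^4·(≡6) mod 17; (9|17)=+1, (6|17)=-1; (−1)^{2·4·8}·(+1)^4·(-1)^2 = +1.
v=19: a=19^-2·(≡7), b=19^-2·(≡6) mod 19; (7|19)=+1, (6|19)=+1; (−1)^{-2·-2·9}·(+1)^-2·(+1)^-2 = +1.
v=37: a=37^1·(≡1), b=37^2·(≡2) mod 37; (1|37)=+1, (2|37)=-1; (−1)^{1·2·18}·(+1)^2·(-1)^1 = -1.
v=7: a=7^3·(≡3), b=7^2·(≡6) mod 7; (3|7)=-1, (6|7)=-1; (−1)^{3·2·3}·(-1)^2·(-1)^3 = -1.
v=2: v_2(a)=-9, v_2(b)=-12; units ≡ 3, 5 (mod 8); ε·ε+αω+βω = 1·0+-9·1+-12·1 ≡ 1  ⇒  (a,b)_2 = -1.
v=3: a=3^12·(≡1), b=3^22·(≡2) mod 3; (1|3)=+1, (2|3)=-1; (−1)^{12·22·1}·(+1)^22·(-1)^12 = +1.
|Ram(-165242, 5)| = 4, even; anisotropic at {2, 5, 7, 37}.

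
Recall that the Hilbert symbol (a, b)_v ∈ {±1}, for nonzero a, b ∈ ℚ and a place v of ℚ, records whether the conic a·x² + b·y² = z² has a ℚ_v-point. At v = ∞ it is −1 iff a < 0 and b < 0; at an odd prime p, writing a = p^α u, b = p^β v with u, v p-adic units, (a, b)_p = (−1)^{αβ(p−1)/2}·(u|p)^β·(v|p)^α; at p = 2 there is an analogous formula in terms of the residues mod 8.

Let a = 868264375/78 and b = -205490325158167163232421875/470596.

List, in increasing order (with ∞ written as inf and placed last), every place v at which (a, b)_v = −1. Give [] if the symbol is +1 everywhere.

(a, b) ≡ (374946, -64515) mod (ℚ^×)²; places V = {2, 3, 5, 7, 11, 13, 17, 19, 23, ∞}.
(a,b)_11: α=1, u≡7; β=3, v≡9 (mod 11); (7|11)=-1, (9|11)=+1; sign (−1)^1·-1^3·+1^1 = +1.
(a,b)_7: α=0, u≡6; β=-6, v≡4 (mod 7); (6|7)=-1, (4|7)=+1; sign (−1)^0·-1^-6·+1^0 = +1.
(a,b)_13: α=-1, u≡5; β=2, v≡3 (mod 13); (5|13)=-1, (3|13)=+1; sign (−1)^0·-1^2·+1^-1 = +1.
(a,b)_5: α=4, u≡1; β=11, v≡2 (mod 5); (1|5)=+1, (2|5)=-1; sign (−1)^0·+1^11·-1^4 = +1.
(a,b)_∞: sgn(374946)=+, sgn(-64515)=−, so +1.
(a,b)_17: α=2, u≡5; β=5, v≡16 (mod 17); (5|17)=-1, (16|17)=+1; sign (−1)^0·-1^5·+1^2 = -1.
(a,b)_3: α=-1, u≡2; β=1, v≡2 (mod 3); (2|3)=-1, (2|3)=-1; sign (−1)^1·-1^1·-1^-1 = -1.
(a,b)_2: α=-1, β=-2; u≡1, v≡5 (mod 8); ε(u)ε(v)=0·0, αω(v)=-1·1, βω(u)=-2·0; sum ≡ 1  ⇒  -1.
(a,b)_19: α=1, u≡14; β=2, v≡17 (mod 19); (14|19)=-1, (17|19)=+1; sign (−1)^0·-1^2·+1^1 = +1.
(a,b)_23: α=1, u≡9; β=3, v≡6 (mod 23); (9|23)=+1, (6|23)=+1; sign (−1)^1·+1^3·+1^1 = -1.
|Ram(374946, -64515)| = 4, even; anisotropic at {2, 3, 17, 23}.

[2, 3, 17, 23]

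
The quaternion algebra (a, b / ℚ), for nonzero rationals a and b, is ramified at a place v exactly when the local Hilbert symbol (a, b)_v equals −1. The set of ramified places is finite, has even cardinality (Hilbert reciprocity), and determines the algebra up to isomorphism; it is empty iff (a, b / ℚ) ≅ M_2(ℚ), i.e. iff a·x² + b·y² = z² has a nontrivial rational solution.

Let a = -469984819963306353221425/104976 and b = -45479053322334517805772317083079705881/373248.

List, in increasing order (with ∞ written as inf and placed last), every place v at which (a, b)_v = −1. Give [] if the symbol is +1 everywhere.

[2, 17, 41, 43, 53, inf]

(a, b) ≡ (-1077193, -542402) mod (ℚ^×)²; places V = {2, 3, 5, 7, 13, 17, 41, 43, 47, 53, ∞}.
(a,b)_5: α=2, u≡3; β=0, v≡3 (mod 5); (3|5)=-1, (3|5)=-1; sign (−1)^0·-1^0·-1^2 = +1.
(a,b)_43: α=3, u≡2; β=5, v≡2 (mod 43); (2|43)=-1, (2|43)=-1; sign (−1)^1·-1^5·-1^3 = -1.
(a,b)_41: α=1, u≡36; β=2, v≡35 (mod 41); (36|41)=+1, (35|41)=-1; sign (−1)^0·+1^2·-1^1 = -1.
(a,b)_∞: sgn(-1077193)=−, sgn(-542402)=−, so -1.
(a,b)_2: α=-4, β=-9; u≡7, v≡7 (mod 8); ε(u)ε(v)=1·1, αω(v)=-4·0, βω(u)=-9·0; sum ≡ 1  ⇒  -1.
(a,b)_53: α=2, u≡51; β=3, v≡34 (mod 53); (51|53)=-1, (34|53)=-1; sign (−1)^0·-1^3·-1^2 = -1.
(a,b)_13: α=5, u≡3; β=8, v≡9 (mod 13); (3|13)=+1, (9|13)=+1; sign (−1)^0·+1^8·+1^5 = +1.
(a,b)_3: α=-8, u≡2; β=-6, v≡1 (mod 3); (2|3)=-1, (1|3)=+1; sign (−1)^0·-1^-6·+1^-8 = +1.
(a,b)_7: α=6, u≡4; β=9, v≡2 (mod 7); (4|7)=+1, (2|7)=+1; sign (−1)^0·+1^9·+1^6 = +1.
(a,b)_47: α=1, u≡7; β=2, v≡3 (mod 47); (7|47)=+1, (3|47)=+1; sign (−1)^0·+1^2·+1^1 = +1.
(a,b)_17: α=0, u≡14; β=1, v≡14 (mod 17); (14|17)=-1, (14|17)=-1; sign (−1)^0·-1^1·-1^0 = -1.
(-1077193, -542402 / ℚ) ramifies at {2, 17, 41, 43, 53, ∞}: a division algebra.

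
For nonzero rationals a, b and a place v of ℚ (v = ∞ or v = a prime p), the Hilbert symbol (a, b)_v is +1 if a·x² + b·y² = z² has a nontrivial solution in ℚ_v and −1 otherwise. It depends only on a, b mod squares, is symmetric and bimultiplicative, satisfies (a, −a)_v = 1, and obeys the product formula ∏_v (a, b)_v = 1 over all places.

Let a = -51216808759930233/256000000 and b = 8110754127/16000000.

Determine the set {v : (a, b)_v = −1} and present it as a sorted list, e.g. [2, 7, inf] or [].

Mod squares: a ≡ -777, b ≡ 903. Check v ∈ {∞, 2, 3, 5, 7, 37, 43}.
v=37: a=37^3·(≡11), b=37^2·(≡2) mod 37; (11|37)=+1, (2|37)=-1; (−1)^{3·2·18}·(+1)^2·(-1)^3 = -1.
v=7: a=7^3·(≡1), b=7^1·(≡5) mod 7; (1|7)=+1, (5|7)=-1; (−1)^{3·1·3}·(+1)^1·(-1)^3 = +1.
v=2: v_2(a)=-14, v_2(b)=-10; units ≡ 7, 7 (mod 8); ε·ε+αω+βω = 1·1+-14·0+-10·0 ≡ 1  ⇒  (a,b)_2 = -1.
v=∞: -777 < 0 and 903 > 0  ⇒  (a,b)_∞ = +1.
v=5: a=5^-6·(≡3), b=5^-6·(≡3) mod 5; (3|5)=-1, (3|5)=-1; (−1)^{-6·-6·2}·(-1)^-6·(-1)^-6 = +1.
v=3: a=3^13·(≡2), b=3^9·(≡1) mod 3; (2|3)=-1, (1|3)=+1; (−1)^{13·9·1}·(-1)^9·(+1)^13 = +1.
v=43: a=43^2·(≡10), b=43^1·(≡23) mod 43; (10|43)=+1, (23|43)=+1; (−1)^{2·1·21}·(+1)^1·(+1)^2 = +1.
Ram(-777, 903) = {2, 37}; no ℚ_2-point on the conic.

[2, 37]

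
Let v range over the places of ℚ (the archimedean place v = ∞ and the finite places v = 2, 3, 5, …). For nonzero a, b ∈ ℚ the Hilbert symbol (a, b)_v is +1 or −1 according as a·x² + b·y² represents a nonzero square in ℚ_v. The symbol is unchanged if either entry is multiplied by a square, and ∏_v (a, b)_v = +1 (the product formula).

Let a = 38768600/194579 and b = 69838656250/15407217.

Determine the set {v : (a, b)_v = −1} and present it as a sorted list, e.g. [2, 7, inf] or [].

[2, 19]

Mod squares: a ≡ 25234, b ≡ 11027258. Check v ∈ {∞, 2, 3, 5, 7, 11, 13, 17, 19, 23, 31, 37}.
v=17: a=17^0·(≡12), b=17^2·(≡4) mod 17; (12|17)=-1, (4|17)=+1; (−1)^{0·2·8}·(-1)^2·(+1)^0 = +1.
v=13: a=13^2·(≡10), b=13^0·(≡11) mod 13; (10|13)=+1, (11|13)=-1; (−1)^{2·0·6}·(+1)^0·(-1)^2 = +1.
v=11: a=11^-1·(≡2), b=11^1·(≡3) mod 11; (2|11)=-1, (3|11)=+1; (−1)^{-1·1·5}·(-1)^1·(+1)^-1 = +1.
v=31: a=31^1·(≡8), b=31^-1·(≡29) mod 31; (8|31)=+1, (29|31)=-1; (−1)^{1·-1·15}·(+1)^-1·(-1)^1 = +1.
v=37: a=37^1·(≡10), b=37^1·(≡30) mod 37; (10|37)=+1, (30|37)=+1; (−1)^{1·1·18}·(+1)^1·(+1)^1 = +1.
v=2: v_2(a)=3, v_2(b)=1; units ≡ 1, 5 (mod 8); ε·ε+αω+βω = 0·0+3·1+1·0 ≡ 1  ⇒  (a,b)_2 = -1.
v=∞: 25234 > 0 and 11027258 > 0  ⇒  (a,b)_∞ = +1.
v=19: a=19^-2·(≡18), b=19^1·(≡10) mod 19; (18|19)=-1, (10|19)=-1; (−1)^{-2·1·9}·(-1)^1·(-1)^-2 = -1.
v=5: a=5^2·(≡1), b=5^6·(≡2) mod 5; (1|5)=+1, (2|5)=-1; (−1)^{2·6·2}·(+1)^6·(-1)^2 = +1.
v=3: a=3^0·(≡1), b=3^-2·(≡2) mod 3; (1|3)=+1, (2|3)=-1; (−1)^{0·-2·1}·(+1)^-2·(-1)^0 = +1.
v=7: a=7^-2·(≡5), b=7^-4·(≡4) mod 7; (5|7)=-1, (4|7)=+1; (−1)^{-2·-4·3}·(-1)^-4·(+1)^-2 = +1.
v=23: a=23^0·(≡16), b=23^-1·(≡7) mod 23; (16|23)=+1, (7|23)=-1; (−1)^{0·-1·11}·(+1)^-1·(-1)^0 = +1.
Ram(25234, 11027258) = {2, 19}; no ℚ_2-point on the conic.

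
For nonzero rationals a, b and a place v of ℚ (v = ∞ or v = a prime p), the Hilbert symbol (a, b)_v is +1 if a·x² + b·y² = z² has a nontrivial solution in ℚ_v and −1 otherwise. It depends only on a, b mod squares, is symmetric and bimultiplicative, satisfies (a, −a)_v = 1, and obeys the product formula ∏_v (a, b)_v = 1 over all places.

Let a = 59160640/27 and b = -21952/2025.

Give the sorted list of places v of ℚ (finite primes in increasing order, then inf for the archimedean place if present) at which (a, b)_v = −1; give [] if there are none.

Mod squares: a ≡ 1155, b ≡ -7. Check v ∈ {∞, 2, 3, 5, 7, 11}.
v=2: v_2(a)=6, v_2(b)=6; units ≡ 3, 1 (mod 8); ε·ε+αω+βω = 1·0+6·0+6·1 ≡ 0  ⇒  (a,b)_2 = +1.
v=3: a=3^-3·(≡1), b=3^-4·(≡2) mod 3; (1|3)=+1, (2|3)=-1; (−1)^{-3·-4·1}·(+1)^-4·(-1)^-3 = -1.
v=5: a=5^1·(≡4), b=5^-2·(≡3) mod 5; (4|5)=+1, (3|5)=-1; (−1)^{1·-2·2}·(+1)^-2·(-1)^1 = -1.
v=∞: 1155 > 0 and -7 < 0  ⇒  (a,b)_∞ = +1.
v=7: a=7^5·(≡1), b=7^3·(≡3) mod 7; (1|7)=+1, (3|7)=-1; (−1)^{5·3·3}·(+1)^3·(-1)^5 = +1.
v=11: a=11^1·(≡2), b=11^0·(≡4) mod 11; (2|11)=-1, (4|11)=+1; (−1)^{1·0·5}·(-1)^0·(+1)^1 = +1.
Ram(1155, -7) = {3, 5}; no ℚ_3-point on the conic.

[3, 5]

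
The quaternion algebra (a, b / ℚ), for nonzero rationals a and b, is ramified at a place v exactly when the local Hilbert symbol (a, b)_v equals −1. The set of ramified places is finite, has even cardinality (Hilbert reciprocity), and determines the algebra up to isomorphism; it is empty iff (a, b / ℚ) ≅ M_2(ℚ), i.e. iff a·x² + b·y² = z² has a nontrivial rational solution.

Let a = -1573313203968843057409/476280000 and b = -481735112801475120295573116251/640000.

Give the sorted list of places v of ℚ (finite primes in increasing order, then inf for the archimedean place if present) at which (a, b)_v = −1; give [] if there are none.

(a, b) ≡ (-698763, -5291) mod (ℚ^×)²; places V = {2, 3, 5, 7, 11, 13, 17, 19, 23, 37, 41, ∞}.
(a,b)_11: α=0, u≡9; β=1, v≡9 (mod 11); (9|11)=+1, (9|11)=+1; sign (−1)^0·+1^1·+1^0 = +1.
(a,b)_∞: sgn(-698763)=−, sgn(-5291)=−, so -1.
(a,b)_41: α=1, u≡24; β=2, v≡9 (mod 41); (24|41)=-1, (9|41)=+1; sign (−1)^0·-1^2·+1^1 = +1.
(a,b)_19: α=3, u≡17; β=2, v≡10 (mod 19); (17|19)=+1, (10|19)=-1; sign (−1)^0·+1^2·-1^3 = -1.
(a,b)_17: α=2, u≡10; β=0, v≡15 (mod 17); (10|17)=-1, (15|17)=+1; sign (−1)^0·-1^0·+1^2 = +1.
(a,b)_5: α=-4, u≡2; β=-4, v≡1 (mod 5); (2|5)=-1, (1|5)=+1; sign (−1)^0·-1^-4·+1^-4 = +1.
(a,b)_3: α=-5, u≡2; β=0, v≡1 (mod 3); (2|3)=-1, (1|3)=+1; sign (−1)^0·-1^0·+1^-5 = +1.
(a,b)_13: α=3, u≡12; β=5, v≡12 (mod 13); (12|13)=+1, (12|13)=+1; sign (−1)^0·+1^5·+1^3 = +1.
(a,b)_2: α=-6, β=-10; u≡5, v≡5 (mod 8); ε(u)ε(v)=0·0, αω(v)=-6·1, βω(u)=-10·1; sum ≡ 0  ⇒  +1.
(a,b)_23: α=5, u≡9; β=8, v≡5 (mod 23); (9|23)=+1, (5|23)=-1; sign (−1)^0·+1^8·-1^5 = -1.
(a,b)_7: α=-2, u≡6; β=2, v≡2 (mod 7); (6|7)=-1, (2|7)=+1; sign (−1)^0·-1^2·+1^-2 = +1.
(a,b)_37: α=2, u≡6; β=3, v≡17 (mod 37); (6|37)=-1, (17|37)=-1; sign (−1)^0·-1^3·-1^2 = -1.
(-698763, -5291 / ℚ) ramifies at {19, 23, 37, ∞}: a division algebra.

[19, 23, 37, inf]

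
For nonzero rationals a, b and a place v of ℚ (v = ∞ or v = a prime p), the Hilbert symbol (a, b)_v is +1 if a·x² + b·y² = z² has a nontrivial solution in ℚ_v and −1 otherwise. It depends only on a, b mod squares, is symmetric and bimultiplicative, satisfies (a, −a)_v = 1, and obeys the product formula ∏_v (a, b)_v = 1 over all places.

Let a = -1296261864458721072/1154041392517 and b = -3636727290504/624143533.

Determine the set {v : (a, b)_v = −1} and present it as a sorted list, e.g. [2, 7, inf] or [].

Mod squares: a ≡ -39, b ≡ -858. Check v ∈ {∞, 2, 3, 7, 11, 13, 23, 41, 43}.
v=7: a=7^0·(≡3), b=7^2·(≡6) mod 7; (3|7)=-1, (6|7)=-1; (−1)^{0·2·3}·(-1)^2·(-1)^0 = +1.
v=∞: -39 < 0 and -858 < 0  ⇒  (a,b)_∞ = -1.
v=41: a=41^-2·(≡23), b=41^-2·(≡28) mod 41; (23|41)=+1, (28|41)=-1; (−1)^{-2·-2·20}·(+1)^-2·(-1)^-2 = +1.
v=11: a=11^4·(≡9), b=11^1·(≡10) mod 11; (9|11)=+1, (10|11)=-1; (−1)^{4·1·5}·(+1)^1·(-1)^4 = +1.
v=23: a=23^2·(≡5), b=23^2·(≡2) mod 23; (5|23)=-1, (2|23)=+1; (−1)^{2·2·11}·(-1)^2·(+1)^2 = +1.
v=2: v_2(a)=4, v_2(b)=3; units ≡ 1, 3 (mod 8); ε·ε+αω+βω = 0·1+4·1+3·0 ≡ 0  ⇒  (a,b)_2 = +1.
v=43: a=43^-2·(≡38), b=43^0·(≡39) mod 43; (38|43)=+1, (39|43)=-1; (−1)^{-2·0·21}·(+1)^0·(-1)^-2 = +1.
v=3: a=3^21·(≡2), b=3^13·(≡2) mod 3; (2|3)=-1, (2|3)=-1; (−1)^{21·13·1}·(-1)^13·(-1)^21 = -1.
v=13: a=13^-5·(≡3), b=13^-5·(≡1) mod 13; (3|13)=+1, (1|13)=+1; (−1)^{-5·-5·6}·(+1)^-5·(+1)^-5 = +1.
(-39, -858 / ℚ) ramifies at {3, ∞}: a division algebra.

[3, inf]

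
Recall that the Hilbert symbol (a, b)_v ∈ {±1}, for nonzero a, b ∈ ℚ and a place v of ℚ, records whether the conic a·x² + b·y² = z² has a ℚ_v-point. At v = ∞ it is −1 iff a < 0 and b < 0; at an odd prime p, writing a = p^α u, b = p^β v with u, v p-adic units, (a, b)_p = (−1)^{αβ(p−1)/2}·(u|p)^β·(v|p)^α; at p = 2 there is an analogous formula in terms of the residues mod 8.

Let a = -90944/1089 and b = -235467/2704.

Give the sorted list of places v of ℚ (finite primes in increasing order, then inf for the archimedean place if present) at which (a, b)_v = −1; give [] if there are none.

[17, inf]

(a, b) ≡ (-29, -323) mod (ℚ^×)²; places V = {2, 3, 7, 11, 13, 17, 19, 29, ∞}.
(a,b)_29: α=1, u≡7; β=0, v≡6 (mod 29); (7|29)=+1, (6|29)=+1; sign (−1)^0·+1^0·+1^1 = +1.
(a,b)_7: α=2, u≡5; β=0, v≡3 (mod 7); (5|7)=-1, (3|7)=-1; sign (−1)^0·-1^0·-1^2 = +1.
(a,b)_∞: sgn(-29)=−, sgn(-323)=−, so -1.
(a,b)_17: α=0, u≡6; β=1, v≡4 (mod 17); (6|17)=-1, (4|17)=+1; sign (−1)^0·-1^1·+1^0 = -1.
(a,b)_11: α=-2, u≡9; β=0, v≡6 (mod 11); (9|11)=+1, (6|11)=-1; sign (−1)^0·+1^0·-1^-2 = +1.
(a,b)_13: α=0, u≡3; β=-2, v≡5 (mod 13); (3|13)=+1, (5|13)=-1; sign (−1)^0·+1^-2·-1^0 = +1.
(a,b)_2: α=6, β=-4; u≡3, v≡5 (mod 8); ε(u)ε(v)=1·0, αω(v)=6·1, βω(u)=-4·1; sum ≡ 0  ⇒  +1.
(a,b)_3: α=-2, u≡1; β=6, v≡1 (mod 3); (1|3)=+1, (1|3)=+1; sign (−1)^0·+1^6·+1^-2 = +1.
(a,b)_19: α=0, u≡11; β=1, v≡15 (mod 19); (11|19)=+1, (15|19)=-1; sign (−1)^0·+1^1·-1^0 = +1.
Ram(-29, -323) = {17, ∞}; no ℚ_17-point on the conic.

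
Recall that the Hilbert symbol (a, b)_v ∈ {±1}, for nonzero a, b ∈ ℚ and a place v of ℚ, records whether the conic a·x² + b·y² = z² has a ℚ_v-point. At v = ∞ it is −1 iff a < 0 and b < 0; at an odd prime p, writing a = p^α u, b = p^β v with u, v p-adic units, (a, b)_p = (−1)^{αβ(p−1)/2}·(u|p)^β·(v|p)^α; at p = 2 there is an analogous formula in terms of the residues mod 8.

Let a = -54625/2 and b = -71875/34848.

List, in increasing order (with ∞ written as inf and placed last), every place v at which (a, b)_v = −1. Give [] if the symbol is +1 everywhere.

(a, b) ≡ (-4370, -230) mod (ℚ^×)²; places V = {2, 3, 5, 11, 19, 23, ∞}.
(a,b)_2: α=-1, β=-5; u≡7, v≡5 (mod 8); ε(u)ε(v)=1·0, αω(v)=-1·1, βω(u)=-5·0; sum ≡ 1  ⇒  -1.
(a,b)_3: α=0, u≡1; β=-2, v≡1 (mod 3); (1|3)=+1, (1|3)=+1; sign (−1)^0·+1^-2·+1^0 = +1.
(a,b)_∞: sgn(-4370)=−, sgn(-230)=−, so -1.
(a,b)_23: α=1, u≡20; β=1, v≡1 (mod 23); (20|23)=-1, (1|23)=+1; sign (−1)^1·-1^1·+1^1 = +1.
(a,b)_19: α=1, u≡16; β=0, v≡1 (mod 19); (16|19)=+1, (1|19)=+1; sign (−1)^0·+1^0·+1^1 = +1.
(a,b)_5: α=3, u≡4; β=5, v≡4 (mod 5); (4|5)=+1, (4|5)=+1; sign (−1)^0·+1^5·+1^3 = +1.
(a,b)_11: α=0, u≡6; β=-2, v≡5 (mod 11); (6|11)=-1, (5|11)=+1; sign (−1)^0·-1^-2·+1^0 = +1.
Ram(-4370, -230) = {2, ∞}; no ℚ_2-point on the conic.

[2, inf]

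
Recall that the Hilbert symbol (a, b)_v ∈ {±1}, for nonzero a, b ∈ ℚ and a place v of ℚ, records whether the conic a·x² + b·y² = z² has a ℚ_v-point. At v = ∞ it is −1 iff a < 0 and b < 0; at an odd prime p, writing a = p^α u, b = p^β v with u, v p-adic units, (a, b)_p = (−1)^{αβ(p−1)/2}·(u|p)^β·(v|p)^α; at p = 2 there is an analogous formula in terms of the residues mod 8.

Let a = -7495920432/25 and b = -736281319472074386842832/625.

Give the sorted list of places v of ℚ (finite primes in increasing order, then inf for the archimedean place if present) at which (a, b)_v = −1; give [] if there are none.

Mod squares: a ≡ -1062347, b ≡ -437437. Check v ∈ {∞, 2, 3, 5, 7, 11, 13, 17, 19, 23}.
v=19: a=19^1·(≡11), b=19^3·(≡7) mod 19; (11|19)=+1, (7|19)=+1; (−1)^{1·3·9}·(+1)^3·(+1)^1 = -1.
v=17: a=17^1·(≡15), b=17^2·(≡7) mod 17; (15|17)=+1, (7|17)=-1; (−1)^{1·2·8}·(+1)^2·(-1)^1 = -1.
v=2: v_2(a)=4, v_2(b)=4; units ≡ 5, 3 (mod 8); ε·ε+αω+βω = 0·1+4·1+4·1 ≡ 0  ⇒  (a,b)_2 = +1.
v=13: a=13^1·(≡10), b=13^1·(≡7) mod 13; (10|13)=+1, (7|13)=-1; (−1)^{1·1·6}·(+1)^1·(-1)^1 = -1.
v=23: a=23^1·(≡1), b=23^3·(≡16) mod 23; (1|23)=+1, (16|23)=+1; (−1)^{1·3·11}·(+1)^3·(+1)^1 = -1.
v=3: a=3^2·(≡1), b=3^8·(≡2) mod 3; (1|3)=+1, (2|3)=-1; (−1)^{2·8·1}·(+1)^8·(-1)^2 = +1.
v=7: a=7^2·(≡1), b=7^5·(≡3) mod 7; (1|7)=+1, (3|7)=-1; (−1)^{2·5·3}·(+1)^5·(-1)^2 = +1.
v=11: a=11^1·(≡5), b=11^3·(≡1) mod 11; (5|11)=+1, (1|11)=+1; (−1)^{1·3·5}·(+1)^3·(+1)^1 = -1.
v=∞: -1062347 < 0 and -437437 < 0  ⇒  (a,b)_∞ = -1.
v=5: a=5^-2·(≡3), b=5^-4·(≡3) mod 5; (3|5)=-1, (3|5)=-1; (−1)^{-2·-4·2}·(-1)^-4·(-1)^-2 = +1.
(-1062347, -437437 / ℚ) ramifies at {11, 13, 17, 19, 23, ∞}: a division algebra.

[11, 13, 17, 19, 23, inf]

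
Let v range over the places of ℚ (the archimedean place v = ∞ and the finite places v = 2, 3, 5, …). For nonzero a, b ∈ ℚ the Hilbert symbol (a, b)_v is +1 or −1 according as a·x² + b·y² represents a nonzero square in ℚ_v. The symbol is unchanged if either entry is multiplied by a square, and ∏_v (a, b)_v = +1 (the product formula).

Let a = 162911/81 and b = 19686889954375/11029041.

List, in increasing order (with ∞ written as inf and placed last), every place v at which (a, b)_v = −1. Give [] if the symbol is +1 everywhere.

Mod squares: a ≡ 119, b ≡ 7. Check v ∈ {∞, 2, 3, 5, 7, 17, 37, 41}.
v=∞: 119 > 0 and 7 > 0  ⇒  (a,b)_∞ = +1.
v=7: a=7^1·(≡3), b=7^5·(≡2) mod 7; (3|7)=-1, (2|7)=+1; (−1)^{1·5·3}·(-1)^5·(+1)^1 = +1.
v=2: v_2(a)=0, v_2(b)=0; units ≡ 7, 7 (mod 8); ε·ε+αω+βω = 1·1+0·0+0·0 ≡ 1  ⇒  (a,b)_2 = -1.
v=5: a=5^0·(≡1), b=5^4·(≡2) mod 5; (1|5)=+1, (2|5)=-1; (−1)^{0·4·2}·(+1)^4·(-1)^0 = +1.
v=41: a=41^0·(≡23), b=41^-2·(≡28) mod 41; (23|41)=+1, (28|41)=-1; (−1)^{0·-2·20}·(+1)^-2·(-1)^0 = +1.
v=37: a=37^2·(≡17), b=37^4·(≡16) mod 37; (17|37)=-1, (16|37)=+1; (−1)^{2·4·18}·(-1)^4·(+1)^2 = +1.
v=3: a=3^-4·(≡2), b=3^-8·(≡1) mod 3; (2|3)=-1, (1|3)=+1; (−1)^{-4·-8·1}·(-1)^-8·(+1)^-4 = +1.
v=17: a=17^1·(≡14), b=17^0·(≡3) mod 17; (14|17)=-1, (3|17)=-1; (−1)^{1·0·8}·(-1)^0·(-1)^1 = -1.
Ram(119, 7) = {2, 17}; no ℚ_2-point on the conic.

[2, 17]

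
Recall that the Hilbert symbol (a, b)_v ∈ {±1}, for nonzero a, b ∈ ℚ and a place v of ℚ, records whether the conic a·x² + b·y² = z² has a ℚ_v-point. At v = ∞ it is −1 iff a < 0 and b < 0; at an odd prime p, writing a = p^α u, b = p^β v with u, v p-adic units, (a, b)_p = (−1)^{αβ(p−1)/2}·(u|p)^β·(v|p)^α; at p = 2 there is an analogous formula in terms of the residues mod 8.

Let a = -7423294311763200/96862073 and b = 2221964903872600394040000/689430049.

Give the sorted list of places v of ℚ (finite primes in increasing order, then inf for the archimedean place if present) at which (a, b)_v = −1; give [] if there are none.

[2, 17]

Mod squares: a ≡ -221, b ≡ 299. Check v ∈ {∞, 2, 3, 5, 7, 11, 13, 17, 23, 31, 37}.
v=5: a=5^2·(≡4), b=5^4·(≡1) mod 5; (4|5)=+1, (1|5)=+1; (−1)^{2·4·2}·(+1)^4·(+1)^2 = +1.
v=7: a=7^-2·(≡5), b=7^-2·(≡6) mod 7; (5|7)=-1, (6|7)=-1; (−1)^{-2·-2·3}·(-1)^-2·(-1)^-2 = +1.
v=3: a=3^6·(≡1), b=3^8·(≡2) mod 3; (1|3)=+1, (2|3)=-1; (−1)^{6·8·1}·(+1)^8·(-1)^6 = +1.
v=23: a=23^2·(≡2), b=23^3·(≡13) mod 23; (2|23)=+1, (13|23)=+1; (−1)^{2·3·11}·(+1)^3·(+1)^2 = +1.
v=31: a=31^-2·(≡13), b=31^-2·(≡5) mod 31; (13|31)=-1, (5|31)=+1; (−1)^{-2·-2·15}·(-1)^-2·(+1)^-2 = +1.
v=11: a=11^-2·(≡2), b=11^-4·(≡8) mod 11; (2|11)=-1, (8|11)=-1; (−1)^{-2·-4·5}·(-1)^-4·(-1)^-2 = +1.
v=17: a=17^-1·(≡2), b=17^0·(≡3) mod 17; (2|17)=+1, (3|17)=-1; (−1)^{-1·0·8}·(+1)^0·(-1)^-1 = -1.
v=2: v_2(a)=8, v_2(b)=6; units ≡ 3, 3 (mod 8); ε·ε+αω+βω = 1·1+8·1+6·1 ≡ 1  ⇒  (a,b)_2 = -1.
v=37: a=37^2·(≡28), b=37^4·(≡10) mod 37; (28|37)=+1, (10|37)=+1; (−1)^{2·4·18}·(+1)^4·(+1)^2 = +1.
v=∞: -221 < 0 and 299 > 0  ⇒  (a,b)_∞ = +1.
v=13: a=13^3·(≡10), b=13^5·(≡3) mod 13; (10|13)=+1, (3|13)=+1; (−1)^{3·5·6}·(+1)^5·(+1)^3 = +1.
Ram(-221, 299) = {2, 17}; no ℚ_2-point on the conic.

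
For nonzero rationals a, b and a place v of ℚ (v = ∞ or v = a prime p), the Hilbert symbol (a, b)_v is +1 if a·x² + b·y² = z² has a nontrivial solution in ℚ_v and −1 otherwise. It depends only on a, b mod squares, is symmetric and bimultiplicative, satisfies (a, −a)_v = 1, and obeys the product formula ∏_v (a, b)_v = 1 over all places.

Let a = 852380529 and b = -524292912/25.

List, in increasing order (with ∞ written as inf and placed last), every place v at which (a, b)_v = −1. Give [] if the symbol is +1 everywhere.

(a, b) ≡ (17395521, -404547) mod (ℚ^×)²; places V = {2, 3, 5, 7, 11, 13, 23, 41, 43, ∞}.
(a,b)_3: α=1, u≡2; β=5, v≡1 (mod 3); (2|3)=-1, (1|3)=+1; sign (−1)^1·-1^5·+1^1 = +1.
(a,b)_23: α=1, u≡8; β=1, v≡1 (mod 23); (8|23)=+1, (1|23)=+1; sign (−1)^1·+1^1·+1^1 = -1.
(a,b)_13: α=1, u≡10; β=1, v≡12 (mod 13); (10|13)=+1, (12|13)=+1; sign (−1)^0·+1^1·+1^1 = +1.
(a,b)_41: α=1, u≡22; β=1, v≡14 (mod 41); (22|41)=-1, (14|41)=-1; sign (−1)^0·-1^1·-1^1 = +1.
(a,b)_5: α=0, u≡4; β=-2, v≡3 (mod 5); (4|5)=+1, (3|5)=-1; sign (−1)^0·+1^-2·-1^0 = +1.
(a,b)_11: α=1, u≡2; β=1, v≡10 (mod 11); (2|11)=-1, (10|11)=-1; sign (−1)^1·-1^1·-1^1 = -1.
(a,b)_43: α=1, u≡18; β=0, v≡1 (mod 43); (18|43)=-1, (1|43)=+1; sign (−1)^0·-1^0·+1^1 = +1.
(a,b)_7: α=2, u≡3; β=0, v≡1 (mod 7); (3|7)=-1, (1|7)=+1; sign (−1)^0·-1^0·+1^2 = +1.
(a,b)_∞: sgn(17395521)=+, sgn(-404547)=−, so +1.
(a,b)_2: α=0, β=4; u≡1, v≡5 (mod 8); ε(u)ε(v)=0·0, αω(v)=0·1, βω(u)=4·0; sum ≡ 0  ⇒  +1.
(17395521, -404547 / ℚ) ramifies at {11, 23}: a division algebra.

[11, 23]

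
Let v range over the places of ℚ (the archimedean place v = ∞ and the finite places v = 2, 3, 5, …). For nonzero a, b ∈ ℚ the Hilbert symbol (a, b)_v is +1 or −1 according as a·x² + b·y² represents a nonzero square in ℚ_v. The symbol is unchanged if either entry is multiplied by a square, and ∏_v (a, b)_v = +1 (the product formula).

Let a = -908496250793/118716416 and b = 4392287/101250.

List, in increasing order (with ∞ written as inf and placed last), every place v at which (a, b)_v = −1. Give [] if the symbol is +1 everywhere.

Mod squares: a ≡ -238, b ≡ 46. Check v ∈ {∞, 2, 3, 5, 7, 13, 17, 19, 23}.
v=∞: -238 < 0 and 46 > 0  ⇒  (a,b)_∞ = +1.
v=13: a=13^-2·(≡10), b=13^0·(≡7) mod 13; (10|13)=+1, (7|13)=-1; (−1)^{-2·0·6}·(+1)^0·(-1)^-2 = +1.
v=19: a=19^2·(≡17), b=19^2·(≡12) mod 19; (17|19)=+1, (12|19)=-1; (−1)^{2·2·9}·(+1)^2·(-1)^2 = +1.
v=2: v_2(a)=-11, v_2(b)=-1; units ≡ 1, 7 (mod 8); ε·ε+αω+βω = 0·1+-11·0+-1·0 ≡ 0  ⇒  (a,b)_2 = +1.
v=17: a=17^1·(≡7), b=17^0·(≡10) mod 17; (7|17)=-1, (10|17)=-1; (−1)^{1·0·8}·(-1)^0·(-1)^1 = -1.
v=3: a=3^0·(≡2), b=3^-4·(≡1) mod 3; (2|3)=-1, (1|3)=+1; (−1)^{0·-4·1}·(-1)^-4·(+1)^0 = +1.
v=5: a=5^0·(≡2), b=5^-4·(≡1) mod 5; (2|5)=-1, (1|5)=+1; (−1)^{0·-4·2}·(-1)^-4·(+1)^0 = +1.
v=7: a=7^-3·(≡4), b=7^0·(≡2) mod 7; (4|7)=+1, (2|7)=+1; (−1)^{-3·0·3}·(+1)^0·(+1)^-3 = +1.
v=23: a=23^6·(≡17), b=23^3·(≡4) mod 23; (17|23)=-1, (4|23)=+1; (−1)^{6·3·11}·(-1)^3·(+1)^6 = -1.
|Ram(-238, 46)| = 2, even; anisotropic at {17, 23}.

[17, 23]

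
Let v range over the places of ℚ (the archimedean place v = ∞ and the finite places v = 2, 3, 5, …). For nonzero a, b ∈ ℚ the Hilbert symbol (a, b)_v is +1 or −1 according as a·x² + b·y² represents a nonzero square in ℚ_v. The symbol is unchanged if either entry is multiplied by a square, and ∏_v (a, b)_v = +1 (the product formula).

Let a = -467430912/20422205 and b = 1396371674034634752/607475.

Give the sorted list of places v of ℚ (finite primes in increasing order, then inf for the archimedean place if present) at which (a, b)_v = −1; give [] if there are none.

(a, b) ≡ (-390, 102102) mod (ℚ^×)²; places V = {2, 3, 5, 7, 11, 13, 17, 43, 47, ∞}.
(a,b)_7: α=0, u≡4; β=3, v≡3 (mod 7); (4|7)=+1, (3|7)=-1; sign (−1)^0·+1^3·-1^0 = +1.
(a,b)_17: α=2, u≡2; β=1, v≡11 (mod 17); (2|17)=+1, (11|17)=-1; sign (−1)^0·+1^1·-1^2 = +1.
(a,b)_43: α=-2, u≡31; β=0, v≡5 (mod 43); (31|43)=+1, (5|43)=-1; sign (−1)^0·+1^0·-1^-2 = +1.
(a,b)_3: α=5, u≡2; β=9, v≡2 (mod 3); (2|3)=-1, (2|3)=-1; sign (−1)^1·-1^9·-1^5 = -1.
(a,b)_47: α=-2, u≡22; β=-2, v≡12 (mod 47); (22|47)=-1, (12|47)=+1; sign (−1)^0·-1^-2·+1^-2 = +1.
(a,b)_5: α=-1, u≡3; β=-2, v≡3 (mod 5); (3|5)=-1, (3|5)=-1; sign (−1)^0·-1^-2·-1^-1 = -1.
(a,b)_11: α=0, u≡8; β=-1, v≡3 (mod 11); (8|11)=-1, (3|11)=+1; sign (−1)^0·-1^-1·+1^0 = -1.
(a,b)_2: α=9, β=15; u≡5, v≡3 (mod 8); ε(u)ε(v)=0·1, αω(v)=9·1, βω(u)=15·1; sum ≡ 0  ⇒  +1.
(a,b)_13: α=1, u≡9; β=5, v≡11 (mod 13); (9|13)=+1, (11|13)=-1; sign (−1)^0·+1^5·-1^1 = -1.
(a,b)_∞: sgn(-390)=−, sgn(102102)=+, so +1.
|Ram(-390, 102102)| = 4, even; anisotropic at {3, 5, 11, 13}.

[3, 5, 11, 13]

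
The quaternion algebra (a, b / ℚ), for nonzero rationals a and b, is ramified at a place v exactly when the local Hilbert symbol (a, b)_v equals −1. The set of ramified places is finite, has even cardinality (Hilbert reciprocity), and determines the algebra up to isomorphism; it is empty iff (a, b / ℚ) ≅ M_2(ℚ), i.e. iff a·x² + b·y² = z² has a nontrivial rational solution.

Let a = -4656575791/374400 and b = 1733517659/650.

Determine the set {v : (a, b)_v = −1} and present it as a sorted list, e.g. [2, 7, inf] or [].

[2, 17]

(a, b) ≡ (-10166, 294814) mod (ℚ^×)²; places V = {2, 3, 5, 7, 13, 17, 23, 29, ∞}.
(a,b)_29: α=2, u≡28; β=1, v≡16 (mod 29); (28|29)=+1, (16|29)=+1; sign (−1)^0·+1^1·+1^2 = +1.
(a,b)_5: α=-2, u≡4; β=-2, v≡4 (mod 5); (4|5)=+1, (4|5)=+1; sign (−1)^0·+1^-2·+1^-2 = +1.
(a,b)_3: α=-2, u≡1; β=0, v≡1 (mod 3); (1|3)=+1, (1|3)=+1; sign (−1)^0·+1^0·+1^-2 = +1.
(a,b)_23: α=1, u≡1; β=3, v≡14 (mod 23); (1|23)=+1, (14|23)=-1; sign (−1)^1·+1^3·-1^1 = +1.
(a,b)_13: α=-1, u≡11; β=-1, v≡5 (mod 13); (11|13)=-1, (5|13)=-1; sign (−1)^0·-1^-1·-1^-1 = +1.
(a,b)_∞: sgn(-10166)=−, sgn(294814)=+, so +1.
(a,b)_17: α=3, u≡5; β=3, v≡2 (mod 17); (5|17)=-1, (2|17)=+1; sign (−1)^0·-1^3·+1^3 = -1.
(a,b)_7: α=2, u≡6; β=0, v≡1 (mod 7); (6|7)=-1, (1|7)=+1; sign (−1)^0·-1^0·+1^2 = +1.
(a,b)_2: α=-7, β=-1; u≡5, v≡7 (mod 8); ε(u)ε(v)=0·1, αω(v)=-7·0, βω(u)=-1·1; sum ≡ 1  ⇒  -1.
Ram(-10166, 294814) = {2, 17}; no ℚ_2-point on the conic.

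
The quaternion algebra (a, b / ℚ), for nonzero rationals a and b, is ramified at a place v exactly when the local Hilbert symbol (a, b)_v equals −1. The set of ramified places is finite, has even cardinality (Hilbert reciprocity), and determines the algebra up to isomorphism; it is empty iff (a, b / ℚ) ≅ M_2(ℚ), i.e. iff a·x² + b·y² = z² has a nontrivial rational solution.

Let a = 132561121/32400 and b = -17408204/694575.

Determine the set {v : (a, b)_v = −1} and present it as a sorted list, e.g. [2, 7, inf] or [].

(a, b) ≡ (9361, -77) mod (ℚ^×)²; places V = {2, 3, 5, 7, 11, 17, 23, 37, ∞}.
(a,b)_5: α=-2, u≡1; β=-2, v≡2 (mod 5); (1|5)=+1, (2|5)=-1; sign (−1)^0·+1^-2·-1^-2 = +1.
(a,b)_∞: sgn(9361)=+, sgn(-77)=−, so +1.
(a,b)_3: α=-4, u≡1; β=-4, v≡1 (mod 3); (1|3)=+1, (1|3)=+1; sign (−1)^0·+1^-4·+1^-4 = +1.
(a,b)_17: α=2, u≡11; β=2, v≡2 (mod 17); (11|17)=-1, (2|17)=+1; sign (−1)^0·-1^2·+1^2 = +1.
(a,b)_37: α=1, u≡32; β=2, v≡28 (mod 37); (32|37)=-1, (28|37)=+1; sign (−1)^0·-1^2·+1^1 = +1.
(a,b)_2: α=-4, β=2; u≡1, v≡3 (mod 8); ε(u)ε(v)=0·1, αω(v)=-4·1, βω(u)=2·0; sum ≡ 0  ⇒  +1.
(a,b)_11: α=1, u≡1; β=1, v≡3 (mod 11); (1|11)=+1, (3|11)=+1; sign (−1)^1·+1^1·+1^1 = -1.
(a,b)_23: α=1, u≡16; β=0, v≡5 (mod 23); (16|23)=+1, (5|23)=-1; sign (−1)^0·+1^0·-1^1 = -1.
(a,b)_7: α=2, u≡1; β=-3, v≡6 (mod 7); (1|7)=+1, (6|7)=-1; sign (−1)^0·+1^-3·-1^2 = +1.
Ram(9361, -77) = {11, 23}; no ℚ_11-point on the conic.

[11, 23]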